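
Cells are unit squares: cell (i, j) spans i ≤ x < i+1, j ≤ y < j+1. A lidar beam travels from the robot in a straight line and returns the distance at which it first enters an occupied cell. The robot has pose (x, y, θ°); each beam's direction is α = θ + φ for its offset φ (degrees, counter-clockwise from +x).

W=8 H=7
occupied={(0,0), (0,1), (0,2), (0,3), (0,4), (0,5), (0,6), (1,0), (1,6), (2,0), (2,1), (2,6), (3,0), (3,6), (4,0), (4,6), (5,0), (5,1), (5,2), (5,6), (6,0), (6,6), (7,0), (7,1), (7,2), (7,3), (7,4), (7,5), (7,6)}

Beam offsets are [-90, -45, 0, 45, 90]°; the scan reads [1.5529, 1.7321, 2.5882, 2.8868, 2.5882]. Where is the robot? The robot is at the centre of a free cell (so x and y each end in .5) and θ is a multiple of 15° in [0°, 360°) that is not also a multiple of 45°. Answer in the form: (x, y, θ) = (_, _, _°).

(x, y, θ) = (3.5, 4.5, 165°)

The pose lattice has 27·16 = 432 candidates. Test each by forward raycasting.
  (4.5, 5.5, 60°): beam 1 = 2.8868 ≠ 1.5529 ✗
  (1.5, 2.5, 150°): beam 1 = 4.0415 ≠ 1.5529 ✗
  (6.5, 4.5, 15°): beam 1 = 1.9319 ≠ 1.5529 ✗
  …
  (3.5, 4.5, 165°): r_1=1.5529, r_2=1.7321, r_3=2.5882, r_4=2.8868, r_5=2.5882 — all match ✓
No second candidate reproduces the full scan.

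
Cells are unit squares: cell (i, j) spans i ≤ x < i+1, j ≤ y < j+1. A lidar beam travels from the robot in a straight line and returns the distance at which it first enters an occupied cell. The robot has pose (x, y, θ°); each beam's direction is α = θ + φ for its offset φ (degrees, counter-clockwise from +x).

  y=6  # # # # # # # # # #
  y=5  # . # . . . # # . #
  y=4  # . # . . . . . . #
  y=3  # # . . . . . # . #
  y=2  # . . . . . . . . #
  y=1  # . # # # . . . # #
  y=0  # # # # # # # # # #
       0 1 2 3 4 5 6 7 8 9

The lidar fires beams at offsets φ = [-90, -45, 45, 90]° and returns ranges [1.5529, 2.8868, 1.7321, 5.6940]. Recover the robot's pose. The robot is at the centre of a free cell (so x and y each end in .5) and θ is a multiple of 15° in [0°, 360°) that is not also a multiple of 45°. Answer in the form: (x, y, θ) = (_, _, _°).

(x, y, θ) = (3.5, 3.5, 255°)

Enumerate (i+0.5, j+0.5, θ) over the 30 free cells and 16 admissible headings. For each, cast all 4 beams and compare to the given ranges.
  (3.5, 5.5, 330°): beam 1 = 1.0000 ≠ 1.5529 ✗
  (4.5, 3.5, 165°): beam 1 = 2.5882 ≠ 1.5529 ✗
  (5.5, 4.5, 15°): beam 1 = 3.6235 ≠ 1.5529 ✗
  …
  (3.5, 3.5, 255°): r_1=1.5529, r_2=2.8868, r_3=1.7321, r_4=5.6940 — all match ✓
Only this pose fits every beam.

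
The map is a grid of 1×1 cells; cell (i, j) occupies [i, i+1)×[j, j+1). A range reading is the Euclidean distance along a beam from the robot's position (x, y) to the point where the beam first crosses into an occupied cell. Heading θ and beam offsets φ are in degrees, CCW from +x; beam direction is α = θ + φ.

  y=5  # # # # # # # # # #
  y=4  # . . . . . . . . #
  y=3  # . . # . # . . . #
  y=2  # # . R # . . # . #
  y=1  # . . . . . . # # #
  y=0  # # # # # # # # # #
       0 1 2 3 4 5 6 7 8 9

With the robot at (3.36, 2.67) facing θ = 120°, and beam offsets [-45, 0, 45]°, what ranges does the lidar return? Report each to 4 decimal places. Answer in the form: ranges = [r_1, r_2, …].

beam 1: φ=-45°, α=75°
  d=(0.2588,0.9659)  start (3,2)  tX=2.4728 tY=0.3416  stride 1/|dx|=3.8637 1/|dy|=1.0353
    cross y-line → (3,3), t=0.3416 (wall)
  → r_1 = 0.3416
beam 2: φ=0°, α=120°
  d=(-0.5000,0.8660)  start (3,2)  tX=0.7200 tY=0.3811  stride 1/|dx|=2.0000 1/|dy|=1.1547
    cross y-line → (3,3), t=0.3811 (wall)
  → r_2 = 0.3811
beam 3: φ=45°, α=165°
  d=(-0.9659,0.2588)  start (3,2)  tX=0.3727 tY=1.2750  stride 1/|dx|=1.0353 1/|dy|=3.8637
    cross x-line → (2,2), t=0.3727
    cross y-line → (2,3), t=1.2750
    cross x-line → (1,3), t=1.4080
    cross x-line → (0,3), t=2.4433 (wall)
  → r_3 = 2.4433

ranges = [0.3416, 0.3811, 2.4433]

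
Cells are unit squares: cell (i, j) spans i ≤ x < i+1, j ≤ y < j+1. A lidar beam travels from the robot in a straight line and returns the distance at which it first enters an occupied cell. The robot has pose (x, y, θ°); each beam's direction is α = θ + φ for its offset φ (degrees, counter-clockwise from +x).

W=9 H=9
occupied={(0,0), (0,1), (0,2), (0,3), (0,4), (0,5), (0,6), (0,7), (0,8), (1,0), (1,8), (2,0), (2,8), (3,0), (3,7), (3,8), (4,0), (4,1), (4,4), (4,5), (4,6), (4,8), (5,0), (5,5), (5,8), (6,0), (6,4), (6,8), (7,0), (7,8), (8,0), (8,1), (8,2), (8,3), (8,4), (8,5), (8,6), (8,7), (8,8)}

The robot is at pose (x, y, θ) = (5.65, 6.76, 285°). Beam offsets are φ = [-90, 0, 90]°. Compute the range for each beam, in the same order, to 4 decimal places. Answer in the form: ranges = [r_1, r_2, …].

ranges = [0.6729, 0.7868, 2.4329]

beam 1: φ=-90°, α=195°
  direction (-0.9659, -0.2588); cell (5,6); t to first gridline: x 0.6729, y 2.9364 (then +1.0353 / +3.8637)
    (4,6) via x @ 0.6729  # hit
  → r_1 = 0.6729
beam 2: φ=0°, α=285°
  direction (0.2588, -0.9659); cell (5,6); t to first gridline: x 1.3523, y 0.7868 (then +3.8637 / +1.0353)
    (5,5) via y @ 0.7868  # hit
  → r_2 = 0.7868
beam 3: φ=90°, α=15°
  direction (0.9659, 0.2588); cell (5,6); t to first gridline: x 0.3623, y 0.9273 (then +1.0353 / +3.8637)
    (6,6) via x @ 0.3623
    (6,7) via y @ 0.9273
    (7,7) via x @ 1.3976
    (8,7) via x @ 2.4329  # hit
  → r_3 = 2.4329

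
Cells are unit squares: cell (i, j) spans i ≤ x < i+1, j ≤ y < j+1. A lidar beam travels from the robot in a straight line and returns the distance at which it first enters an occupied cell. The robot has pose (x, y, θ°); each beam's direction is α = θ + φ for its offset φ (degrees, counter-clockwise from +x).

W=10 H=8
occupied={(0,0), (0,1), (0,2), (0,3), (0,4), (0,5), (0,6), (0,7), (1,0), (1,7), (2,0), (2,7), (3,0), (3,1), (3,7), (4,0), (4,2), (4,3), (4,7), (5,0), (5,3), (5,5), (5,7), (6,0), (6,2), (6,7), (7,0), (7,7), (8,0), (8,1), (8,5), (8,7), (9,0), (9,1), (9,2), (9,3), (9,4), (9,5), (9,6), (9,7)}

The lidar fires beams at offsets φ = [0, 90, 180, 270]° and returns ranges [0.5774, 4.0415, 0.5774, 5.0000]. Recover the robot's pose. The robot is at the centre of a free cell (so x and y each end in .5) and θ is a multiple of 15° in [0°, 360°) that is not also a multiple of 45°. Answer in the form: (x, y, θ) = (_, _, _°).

(x, y, θ) = (5.5, 4.5, 240°)

Enumerate (i+0.5, j+0.5, θ) over the 40 free cells and 16 admissible headings. For each, cast all 4 beams and compare to the given ranges.
  (5.5, 2.5, 165°): beam 1 = 0.5176 ≠ 0.5774 ✗
  (1.5, 2.5, 105°): beam 1 = 1.9319 ≠ 0.5774 ✗
  (7.5, 5.5, 285°): beam 1 = 3.6235 ≠ 0.5774 ✗
  (1.5, 3.5, 105°): beam 1 = 1.9319 ≠ 0.5774 ✗
  …
  (5.5, 4.5, 240°): r_1=0.5774, r_2=4.0415, r_3=0.5774, r_4=5.0000 — all match ✓
Only this pose fits every beam.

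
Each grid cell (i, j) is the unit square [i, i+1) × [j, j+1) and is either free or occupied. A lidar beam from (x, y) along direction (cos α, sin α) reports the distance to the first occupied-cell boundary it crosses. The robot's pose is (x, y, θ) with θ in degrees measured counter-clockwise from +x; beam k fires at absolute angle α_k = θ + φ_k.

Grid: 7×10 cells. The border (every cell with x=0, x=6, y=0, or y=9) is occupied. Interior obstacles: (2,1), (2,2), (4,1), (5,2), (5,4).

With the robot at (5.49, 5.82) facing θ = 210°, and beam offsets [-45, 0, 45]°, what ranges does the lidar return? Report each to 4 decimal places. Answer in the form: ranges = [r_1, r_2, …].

beam 1: φ=-45°, α=165°
  direction (-0.9659, 0.2588); cell (5,5); t to first gridline: x 0.5073, y 0.6955 (then +1.0353 / +3.8637)
    (4,5) via x @ 0.5073
    (4,6) via y @ 0.6955
    (3,6) via x @ 1.5426
    (2,6) via x @ 2.5778
    (1,6) via x @ 3.6131
    (1,7) via y @ 4.5592
    (0,7) via x @ 4.6484  # hit
  → r_1 = 4.6484
beam 2: φ=0°, α=210°
  direction (-0.8660, -0.5000); cell (5,5); t to first gridline: x 0.5658, y 1.6400 (then +1.1547 / +2.0000)
    (4,5) via x @ 0.5658
    (4,4) via y @ 1.6400
    (3,4) via x @ 1.7205
    (2,4) via x @ 2.8752
    (2,3) via y @ 3.6400
    (1,3) via x @ 4.0299
    (0,3) via x @ 5.1846  # hit
  → r_2 = 5.1846
beam 3: φ=45°, α=255°
  direction (-0.2588, -0.9659); cell (5,5); t to first gridline: x 1.8932, y 0.8489 (then +3.8637 / +1.0353)
    (5,4) via y @ 0.8489  # hit
  → r_3 = 0.8489

ranges = [4.6484, 5.1846, 0.8489]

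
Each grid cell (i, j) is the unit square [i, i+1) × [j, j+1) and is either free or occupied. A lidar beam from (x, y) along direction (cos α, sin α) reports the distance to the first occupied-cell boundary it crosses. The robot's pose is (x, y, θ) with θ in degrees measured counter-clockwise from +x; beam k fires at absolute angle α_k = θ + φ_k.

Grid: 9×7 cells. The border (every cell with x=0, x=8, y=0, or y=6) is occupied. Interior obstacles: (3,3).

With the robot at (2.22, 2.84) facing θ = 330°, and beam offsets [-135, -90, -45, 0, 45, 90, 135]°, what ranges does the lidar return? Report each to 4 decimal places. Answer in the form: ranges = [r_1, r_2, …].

ranges = [1.2630, 2.1246, 1.9049, 3.6800, 0.8075, 3.6489, 3.2715]

beam 1: φ=-135°, α=195°
  dir = (cos 195°, sin 195°) = (-0.9659, -0.2588); from cell (2,2)
  next x-line at t=0.2278, next y-line at t=3.2455; Δt_x=1.0353, Δt_y=3.8637
    x: enter (1,2) at t=0.2278
    x: enter (0,2) at t=1.2630 ← occupied
  → r_1 = 1.2630
beam 2: φ=-90°, α=240°
  dir = (cos 240°, sin 240°) = (-0.5000, -0.8660); from cell (2,2)
  next x-line at t=0.4400, next y-line at t=0.9699; Δt_x=2.0000, Δt_y=1.1547
    x: enter (1,2) at t=0.4400
    y: enter (1,1) at t=0.9699
    y: enter (1,0) at t=2.1246 ← occupied
  → r_2 = 2.1246
beam 3: φ=-45°, α=285°
  dir = (cos 285°, sin 285°) = (0.2588, -0.9659); from cell (2,2)
  next x-line at t=3.0137, next y-line at t=0.8696; Δt_x=3.8637, Δt_y=1.0353
    y: enter (2,1) at t=0.8696
    y: enter (2,0) at t=1.9049 ← occupied
  → r_3 = 1.9049
beam 4: φ=0°, α=330°
  dir = (cos 330°, sin 330°) = (0.8660, -0.5000); from cell (2,2)
  next x-line at t=0.9007, next y-line at t=1.6800; Δt_x=1.1547, Δt_y=2.0000
    x: enter (3,2) at t=0.9007
    y: enter (3,1) at t=1.6800
    x: enter (4,1) at t=2.0554
    x: enter (5,1) at t=3.2101
    y: enter (5,0) at t=3.6800 ← occupied
  → r_4 = 3.6800
beam 5: φ=45°, α=15°
  dir = (cos 15°, sin 15°) = (0.9659, 0.2588); from cell (2,2)
  next x-line at t=0.8075, next y-line at t=0.6182; Δt_x=1.0353, Δt_y=3.8637
    y: enter (2,3) at t=0.6182
    x: enter (3,3) at t=0.8075 ← occupied
  → r_5 = 0.8075
beam 6: φ=90°, α=60°
  dir = (cos 60°, sin 60°) = (0.5000, 0.8660); from cell (2,2)
  next x-line at t=1.5600, next y-line at t=0.1848; Δt_x=2.0000, Δt_y=1.1547
    y: enter (2,3) at t=0.1848
    y: enter (2,4) at t=1.3395
    x: enter (3,4) at t=1.5600
    y: enter (3,5) at t=2.4942
    x: enter (4,5) at t=3.5600
    y: enter (4,6) at t=3.6489 ← occupied
  → r_6 = 3.6489
beam 7: φ=135°, α=105°
  dir = (cos 105°, sin 105°) = (-0.2588, 0.9659); from cell (2,2)
  next x-line at t=0.8500, next y-line at t=0.1656; Δt_x=3.8637, Δt_y=1.0353
    y: enter (2,3) at t=0.1656
    x: enter (1,3) at t=0.8500
    y: enter (1,4) at t=1.2009
    y: enter (1,5) at t=2.2362
    y: enter (1,6) at t=3.2715 ← occupied
  → r_7 = 3.2715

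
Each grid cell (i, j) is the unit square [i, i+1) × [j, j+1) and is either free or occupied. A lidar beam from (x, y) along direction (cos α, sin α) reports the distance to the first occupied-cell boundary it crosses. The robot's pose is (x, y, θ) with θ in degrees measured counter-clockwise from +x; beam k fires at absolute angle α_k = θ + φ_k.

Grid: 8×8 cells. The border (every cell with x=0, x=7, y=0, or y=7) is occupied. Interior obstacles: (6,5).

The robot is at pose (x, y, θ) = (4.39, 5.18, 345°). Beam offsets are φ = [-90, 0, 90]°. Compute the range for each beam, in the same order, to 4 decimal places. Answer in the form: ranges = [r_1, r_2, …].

ranges = [4.3275, 2.7021, 1.8842]

beam 1: φ=-90°, α=255°
  d=(-0.2588,-0.9659)  start (4,5)  tX=1.5068 tY=0.1863  stride 1/|dx|=3.8637 1/|dy|=1.0353
    cross y-line → (4,4), t=0.1863
    cross y-line → (4,3), t=1.2216
    cross x-line → (3,3), t=1.5068
    cross y-line → (3,2), t=2.2569
    cross y-line → (3,1), t=3.2922
    cross y-line → (3,0), t=4.3275 (wall)
  → r_1 = 4.3275
beam 2: φ=0°, α=345°
  d=(0.9659,-0.2588)  start (4,5)  tX=0.6315 tY=0.6955  stride 1/|dx|=1.0353 1/|dy|=3.8637
    cross x-line → (5,5), t=0.6315
    cross y-line → (5,4), t=0.6955
    cross x-line → (6,4), t=1.6668
    cross x-line → (7,4), t=2.7021 (wall)
  → r_2 = 2.7021
beam 3: φ=90°, α=75°
  d=(0.2588,0.9659)  start (4,5)  tX=2.3569 tY=0.8489  stride 1/|dx|=3.8637 1/|dy|=1.0353
    cross y-line → (4,6), t=0.8489
    cross y-line → (4,7), t=1.8842 (wall)
  → r_3 = 1.8842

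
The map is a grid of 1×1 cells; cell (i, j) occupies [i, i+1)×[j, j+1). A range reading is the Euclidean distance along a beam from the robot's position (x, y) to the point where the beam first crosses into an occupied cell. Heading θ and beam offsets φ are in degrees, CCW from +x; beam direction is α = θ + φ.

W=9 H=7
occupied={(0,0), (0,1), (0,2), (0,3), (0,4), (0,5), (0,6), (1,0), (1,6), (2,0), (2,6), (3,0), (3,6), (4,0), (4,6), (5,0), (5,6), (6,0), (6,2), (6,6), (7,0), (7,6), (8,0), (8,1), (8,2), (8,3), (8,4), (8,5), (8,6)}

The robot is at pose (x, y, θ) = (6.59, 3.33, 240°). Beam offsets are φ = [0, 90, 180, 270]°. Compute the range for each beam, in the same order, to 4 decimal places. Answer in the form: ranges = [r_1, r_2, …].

beam 1: φ=0°, α=240°
  cosα=-0.5000 sinα=-0.8660 | (6,3) | tMaxX 1.1800 tMaxY 0.3811 | tΔX 2.0000 tΔY 1.1547
    t=0.3811 [y] (6,2) — stop
  → r_1 = 0.3811
beam 2: φ=90°, α=330°
  cosα=0.8660 sinα=-0.5000 | (6,3) | tMaxX 0.4734 tMaxY 0.6600 | tΔX 1.1547 tΔY 2.0000
    t=0.4734 [x] (7,3)
    t=0.6600 [y] (7,2)
    t=1.6281 [x] (8,2) — stop
  → r_2 = 1.6281
beam 3: φ=180°, α=60°
  cosα=0.5000 sinα=0.8660 | (6,3) | tMaxX 0.8200 tMaxY 0.7736 | tΔX 2.0000 tΔY 1.1547
    t=0.7736 [y] (6,4)
    t=0.8200 [x] (7,4)
    t=1.9283 [y] (7,5)
    t=2.8200 [x] (8,5) — stop
  → r_3 = 2.8200
beam 4: φ=270°, α=150°
  cosα=-0.8660 sinα=0.5000 | (6,3) | tMaxX 0.6813 tMaxY 1.3400 | tΔX 1.1547 tΔY 2.0000
    t=0.6813 [x] (5,3)
    t=1.3400 [y] (5,4)
    t=1.8360 [x] (4,4)
    t=2.9907 [x] (3,4)
    t=3.3400 [y] (3,5)
    t=4.1454 [x] (2,5)
    t=5.3001 [x] (1,5)
    t=5.3400 [y] (1,6) — stop
  → r_4 = 5.3400

ranges = [0.3811, 1.6281, 2.8200, 5.3400]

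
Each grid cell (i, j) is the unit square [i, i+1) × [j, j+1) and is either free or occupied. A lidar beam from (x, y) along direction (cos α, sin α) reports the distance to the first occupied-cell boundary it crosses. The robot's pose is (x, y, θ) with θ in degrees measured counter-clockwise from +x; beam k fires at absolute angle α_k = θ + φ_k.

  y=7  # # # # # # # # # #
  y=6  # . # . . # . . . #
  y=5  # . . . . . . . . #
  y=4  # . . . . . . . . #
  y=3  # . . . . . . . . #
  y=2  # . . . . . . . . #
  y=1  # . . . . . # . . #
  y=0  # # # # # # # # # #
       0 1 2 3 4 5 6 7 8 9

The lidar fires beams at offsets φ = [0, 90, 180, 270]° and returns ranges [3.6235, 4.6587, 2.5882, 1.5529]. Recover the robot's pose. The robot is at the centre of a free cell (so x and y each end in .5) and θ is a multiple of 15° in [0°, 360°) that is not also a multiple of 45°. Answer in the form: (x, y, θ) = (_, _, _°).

(x, y, θ) = (6.5, 5.5, 165°)

Enumerate (i+0.5, j+0.5, θ) over the 45 free cells and 16 admissible headings. For each, cast all 4 beams and compare to the given ranges.
  (6.5, 4.5, 330°): beam 1 = 2.8868 ≠ 3.6235 ✗
  (7.5, 4.5, 150°): beam 1 = 5.0000 ≠ 3.6235 ✗
  (4.5, 3.5, 285°): beam 1 = 2.5882 ≠ 3.6235 ✗
  …
  (6.5, 5.5, 165°): r_1=3.6235, r_2=4.6587, r_3=2.5882, r_4=1.5529 — all match ✓
Unique over the lattice → pose = (6.5, 5.5, 165°).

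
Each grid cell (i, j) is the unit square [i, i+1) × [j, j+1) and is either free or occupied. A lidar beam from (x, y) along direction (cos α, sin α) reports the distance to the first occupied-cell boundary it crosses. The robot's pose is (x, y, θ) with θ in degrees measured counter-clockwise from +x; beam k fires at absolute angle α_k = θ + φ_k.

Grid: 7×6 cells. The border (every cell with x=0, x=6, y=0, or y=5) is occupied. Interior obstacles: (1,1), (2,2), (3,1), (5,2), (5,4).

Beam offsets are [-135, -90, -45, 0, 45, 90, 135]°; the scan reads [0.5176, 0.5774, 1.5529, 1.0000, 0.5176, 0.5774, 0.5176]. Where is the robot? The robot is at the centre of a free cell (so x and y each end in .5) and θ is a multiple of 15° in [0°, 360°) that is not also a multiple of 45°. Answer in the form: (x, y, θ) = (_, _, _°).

(x, y, θ) = (5.5, 1.5, 210°)

Candidates: 15 free-cell centres × 16 headings = 240 poses. Raycast each; keep the one whose scan matches to 4 dp.
  (4.5, 2.5, 300°): beam 1 = 1.5529 ≠ 0.5176 ✗
  (2.5, 1.5, 300°): beam 3 = 0.5176 ≠ 1.5529 ✗
  (3.5, 3.5, 15°): beam 1 = 1.0000 ≠ 0.5176 ✗
  (4.5, 2.5, 60°): beam 1 = 1.5529 ≠ 0.5176 ✗
  …
  (5.5, 1.5, 210°): r_1=0.5176, r_2=0.5774, r_3=1.5529, r_4=1.0000, r_5=0.5176, r_6=0.5774, r_7=0.5176 — all match ✓
Unique over the lattice → pose = (5.5, 1.5, 210°).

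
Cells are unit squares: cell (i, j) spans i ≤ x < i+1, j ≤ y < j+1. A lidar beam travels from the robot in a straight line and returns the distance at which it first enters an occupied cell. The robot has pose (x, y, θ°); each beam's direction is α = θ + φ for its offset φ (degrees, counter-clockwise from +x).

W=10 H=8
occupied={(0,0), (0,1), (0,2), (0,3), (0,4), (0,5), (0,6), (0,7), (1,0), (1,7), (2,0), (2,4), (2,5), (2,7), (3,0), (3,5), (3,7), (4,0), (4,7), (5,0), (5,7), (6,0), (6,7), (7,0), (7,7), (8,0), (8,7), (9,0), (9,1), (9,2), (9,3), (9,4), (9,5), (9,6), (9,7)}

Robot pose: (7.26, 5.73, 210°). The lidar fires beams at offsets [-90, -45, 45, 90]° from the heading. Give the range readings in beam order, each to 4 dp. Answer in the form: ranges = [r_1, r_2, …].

beam 1: φ=-90°, α=120°
  d=(-0.5000,0.8660)  start (7,5)  tX=0.5200 tY=0.3118  stride 1/|dx|=2.0000 1/|dy|=1.1547
    cross y-line → (7,6), t=0.3118
    cross x-line → (6,6), t=0.5200
    cross y-line → (6,7), t=1.4665 (wall)
  → r_1 = 1.4665
beam 2: φ=-45°, α=165°
  d=(-0.9659,0.2588)  start (7,5)  tX=0.2692 tY=1.0432  stride 1/|dx|=1.0353 1/|dy|=3.8637
    cross x-line → (6,5), t=0.2692
    cross y-line → (6,6), t=1.0432
    cross x-line → (5,6), t=1.3044
    cross x-line → (4,6), t=2.3397
    cross x-line → (3,6), t=3.3750
    cross x-line → (2,6), t=4.4103
    cross y-line → (2,7), t=4.9069 (wall)
  → r_2 = 4.9069
beam 3: φ=45°, α=255°
  d=(-0.2588,-0.9659)  start (7,5)  tX=1.0046 tY=0.7558  stride 1/|dx|=3.8637 1/|dy|=1.0353
    cross y-line → (7,4), t=0.7558
    cross x-line → (6,4), t=1.0046
    cross y-line → (6,3), t=1.7910
    cross y-line → (6,2), t=2.8263
    cross y-line → (6,1), t=3.8616
    cross x-line → (5,1), t=4.8683
    cross y-line → (5,0), t=4.8969 (wall)
  → r_3 = 4.8969
beam 4: φ=90°, α=300°
  d=(0.5000,-0.8660)  start (7,5)  tX=1.4800 tY=0.8429  stride 1/|dx|=2.0000 1/|dy|=1.1547
    cross y-line → (7,4), t=0.8429
    cross x-line → (8,4), t=1.4800
    cross y-line → (8,3), t=1.9976
    cross y-line → (8,2), t=3.1523
    cross x-line → (9,2), t=3.4800 (wall)
  → r_4 = 3.4800

ranges = [1.4665, 4.9069, 4.8969, 3.4800]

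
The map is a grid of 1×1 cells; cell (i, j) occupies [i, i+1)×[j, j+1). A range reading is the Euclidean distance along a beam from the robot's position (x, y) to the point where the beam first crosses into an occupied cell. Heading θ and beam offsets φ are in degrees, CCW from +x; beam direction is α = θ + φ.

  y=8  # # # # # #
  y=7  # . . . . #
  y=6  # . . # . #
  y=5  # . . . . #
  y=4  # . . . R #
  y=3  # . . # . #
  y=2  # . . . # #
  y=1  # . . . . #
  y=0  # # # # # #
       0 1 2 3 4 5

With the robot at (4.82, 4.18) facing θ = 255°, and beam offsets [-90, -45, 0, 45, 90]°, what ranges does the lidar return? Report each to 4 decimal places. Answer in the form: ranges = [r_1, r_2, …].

beam 1: φ=-90°, α=165°
  cosα=-0.9659 sinα=0.2588 | (4,4) | tMaxX 0.8489 tMaxY 3.1682 | tΔX 1.0353 tΔY 3.8637
    t=0.8489 [x] (3,4)
    t=1.8842 [x] (2,4)
    t=2.9195 [x] (1,4)
    t=3.1682 [y] (1,5)
    t=3.9548 [x] (0,5) — stop
  → r_1 = 3.9548
beam 2: φ=-45°, α=210°
  cosα=-0.8660 sinα=-0.5000 | (4,4) | tMaxX 0.9469 tMaxY 0.3600 | tΔX 1.1547 tΔY 2.0000
    t=0.3600 [y] (4,3)
    t=0.9469 [x] (3,3) — stop
  → r_2 = 0.9469
beam 3: φ=0°, α=255°
  cosα=-0.2588 sinα=-0.9659 | (4,4) | tMaxX 3.1682 tMaxY 0.1863 | tΔX 3.8637 tΔY 1.0353
    t=0.1863 [y] (4,3)
    t=1.2216 [y] (4,2) — stop
  → r_3 = 1.2216
beam 4: φ=45°, α=300°
  cosα=0.5000 sinα=-0.8660 | (4,4) | tMaxX 0.3600 tMaxY 0.2078 | tΔX 2.0000 tΔY 1.1547
    t=0.2078 [y] (4,3)
    t=0.3600 [x] (5,3) — stop
  → r_4 = 0.3600
beam 5: φ=90°, α=345°
  cosα=0.9659 sinα=-0.2588 | (4,4) | tMaxX 0.1863 tMaxY 0.6955 | tΔX 1.0353 tΔY 3.8637
    t=0.1863 [x] (5,4) — stop
  → r_5 = 0.1863

ranges = [3.9548, 0.9469, 1.2216, 0.3600, 0.1863]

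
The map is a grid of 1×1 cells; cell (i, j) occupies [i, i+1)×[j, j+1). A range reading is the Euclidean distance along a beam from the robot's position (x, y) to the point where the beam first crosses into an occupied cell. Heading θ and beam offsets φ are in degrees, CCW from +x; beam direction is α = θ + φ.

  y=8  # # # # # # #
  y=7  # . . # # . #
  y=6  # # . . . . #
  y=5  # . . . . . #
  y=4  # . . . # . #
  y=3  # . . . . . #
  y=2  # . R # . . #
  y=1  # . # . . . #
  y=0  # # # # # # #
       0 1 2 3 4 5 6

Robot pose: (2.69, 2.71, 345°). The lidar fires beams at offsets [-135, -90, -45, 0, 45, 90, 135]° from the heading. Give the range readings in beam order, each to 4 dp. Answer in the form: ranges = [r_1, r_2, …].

ranges = [1.9514, 0.7350, 0.6200, 0.3209, 0.3580, 4.4413, 3.3800]

beam 1: φ=-135°, α=210°
  cosα=-0.8660 sinα=-0.5000 | (2,2) | tMaxX 0.7967 tMaxY 1.4200 | tΔX 1.1547 tΔY 2.0000
    t=0.7967 [x] (1,2)
    t=1.4200 [y] (1,1)
    t=1.9514 [x] (0,1) — stop
  → r_1 = 1.9514
beam 2: φ=-90°, α=255°
  cosα=-0.2588 sinα=-0.9659 | (2,2) | tMaxX 2.6660 tMaxY 0.7350 | tΔX 3.8637 tΔY 1.0353
    t=0.7350 [y] (2,1) — stop
  → r_2 = 0.7350
beam 3: φ=-45°, α=300°
  cosα=0.5000 sinα=-0.8660 | (2,2) | tMaxX 0.6200 tMaxY 0.8198 | tΔX 2.0000 tΔY 1.1547
    t=0.6200 [x] (3,2) — stop
  → r_3 = 0.6200
beam 4: φ=0°, α=345°
  cosα=0.9659 sinα=-0.2588 | (2,2) | tMaxX 0.3209 tMaxY 2.7432 | tΔX 1.0353 tΔY 3.8637
    t=0.3209 [x] (3,2) — stop
  → r_4 = 0.3209
beam 5: φ=45°, α=30°
  cosα=0.8660 sinα=0.5000 | (2,2) | tMaxX 0.3580 tMaxY 0.5800 | tΔX 1.1547 tΔY 2.0000
    t=0.3580 [x] (3,2) — stop
  → r_5 = 0.3580
beam 6: φ=90°, α=75°
  cosα=0.2588 sinα=0.9659 | (2,2) | tMaxX 1.1977 tMaxY 0.3002 | tΔX 3.8637 tΔY 1.0353
    t=0.3002 [y] (2,3)
    t=1.1977 [x] (3,3)
    t=1.3355 [y] (3,4)
    t=2.3708 [y] (3,5)
    t=3.4061 [y] (3,6)
    t=4.4413 [y] (3,7) — stop
  → r_6 = 4.4413
beam 7: φ=135°, α=120°
  cosα=-0.5000 sinα=0.8660 | (2,2) | tMaxX 1.3800 tMaxY 0.3349 | tΔX 2.0000 tΔY 1.1547
    t=0.3349 [y] (2,3)
    t=1.3800 [x] (1,3)
    t=1.4896 [y] (1,4)
    t=2.6443 [y] (1,5)
    t=3.3800 [x] (0,5) — stop
  → r_7 = 3.3800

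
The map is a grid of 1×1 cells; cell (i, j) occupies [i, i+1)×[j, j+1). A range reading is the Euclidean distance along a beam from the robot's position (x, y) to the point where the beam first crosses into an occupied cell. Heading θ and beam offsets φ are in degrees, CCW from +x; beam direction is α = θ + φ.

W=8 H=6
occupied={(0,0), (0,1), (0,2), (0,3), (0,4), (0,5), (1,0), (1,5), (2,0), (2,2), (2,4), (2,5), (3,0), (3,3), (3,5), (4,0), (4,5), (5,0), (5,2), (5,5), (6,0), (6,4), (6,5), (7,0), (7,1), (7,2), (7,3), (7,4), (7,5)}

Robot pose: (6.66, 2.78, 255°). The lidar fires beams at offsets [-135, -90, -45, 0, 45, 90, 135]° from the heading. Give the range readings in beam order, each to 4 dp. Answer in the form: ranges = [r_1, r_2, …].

beam 1: φ=-135°, α=120°
  direction (-0.5000, 0.8660); cell (6,2); t to first gridline: x 1.3200, y 0.2540 (then +2.0000 / +1.1547)
    (6,3) via y @ 0.2540
    (5,3) via x @ 1.3200
    (5,4) via y @ 1.4087
    (5,5) via y @ 2.5634  # hit
  → r_1 = 2.5634
beam 2: φ=-90°, α=165°
  direction (-0.9659, 0.2588); cell (6,2); t to first gridline: x 0.6833, y 0.8500 (then +1.0353 / +3.8637)
    (5,2) via x @ 0.6833  # hit
  → r_2 = 0.6833
beam 3: φ=-45°, α=210°
  direction (-0.8660, -0.5000); cell (6,2); t to first gridline: x 0.7621, y 1.5600 (then +1.1547 / +2.0000)
    (5,2) via x @ 0.7621  # hit
  → r_3 = 0.7621
beam 4: φ=0°, α=255°
  direction (-0.2588, -0.9659); cell (6,2); t to first gridline: x 2.5500, y 0.8075 (then +3.8637 / +1.0353)
    (6,1) via y @ 0.8075
    (6,0) via y @ 1.8428  # hit
  → r_4 = 1.8428
beam 5: φ=45°, α=300°
  direction (0.5000, -0.8660); cell (6,2); t to first gridline: x 0.6800, y 0.9007 (then +2.0000 / +1.1547)
    (7,2) via x @ 0.6800  # hit
  → r_5 = 0.6800
beam 6: φ=90°, α=345°
  direction (0.9659, -0.2588); cell (6,2); t to first gridline: x 0.3520, y 3.0137 (then +1.0353 / +3.8637)
    (7,2) via x @ 0.3520  # hit
  → r_6 = 0.3520
beam 7: φ=135°, α=30°
  direction (0.8660, 0.5000); cell (6,2); t to first gridline: x 0.3926, y 0.4400 (then +1.1547 / +2.0000)
    (7,2) via x @ 0.3926  # hit
  → r_7 = 0.3926

ranges = [2.5634, 0.6833, 0.7621, 1.8428, 0.6800, 0.3520, 0.3926]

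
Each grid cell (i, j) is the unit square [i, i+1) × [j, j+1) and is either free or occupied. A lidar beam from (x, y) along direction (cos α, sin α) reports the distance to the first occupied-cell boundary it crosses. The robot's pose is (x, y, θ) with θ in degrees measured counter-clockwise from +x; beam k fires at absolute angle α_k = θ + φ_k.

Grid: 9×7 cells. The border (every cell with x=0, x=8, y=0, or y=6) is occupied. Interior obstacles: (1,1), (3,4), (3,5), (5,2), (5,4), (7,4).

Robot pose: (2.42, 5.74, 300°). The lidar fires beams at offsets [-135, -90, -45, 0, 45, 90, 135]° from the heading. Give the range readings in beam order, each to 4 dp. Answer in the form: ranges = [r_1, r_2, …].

beam 1: φ=-135°, α=165°
  dir = (cos 165°, sin 165°) = (-0.9659, 0.2588); from cell (2,5)
  next x-line at t=0.4348, next y-line at t=1.0046; Δt_x=1.0353, Δt_y=3.8637
    x: enter (1,5) at t=0.4348
    y: enter (1,6) at t=1.0046 ← occupied
  → r_1 = 1.0046
beam 2: φ=-90°, α=210°
  dir = (cos 210°, sin 210°) = (-0.8660, -0.5000); from cell (2,5)
  next x-line at t=0.4850, next y-line at t=1.4800; Δt_x=1.1547, Δt_y=2.0000
    x: enter (1,5) at t=0.4850
    y: enter (1,4) at t=1.4800
    x: enter (0,4) at t=1.6397 ← occupied
  → r_2 = 1.6397
beam 3: φ=-45°, α=255°
  dir = (cos 255°, sin 255°) = (-0.2588, -0.9659); from cell (2,5)
  next x-line at t=1.6228, next y-line at t=0.7661; Δt_x=3.8637, Δt_y=1.0353
    y: enter (2,4) at t=0.7661
    x: enter (1,4) at t=1.6228
    y: enter (1,3) at t=1.8014
    y: enter (1,2) at t=2.8367
    y: enter (1,1) at t=3.8719 ← occupied
  → r_3 = 3.8719
beam 4: φ=0°, α=300°
  dir = (cos 300°, sin 300°) = (0.5000, -0.8660); from cell (2,5)
  next x-line at t=1.1600, next y-line at t=0.8545; Δt_x=2.0000, Δt_y=1.1547
    y: enter (2,4) at t=0.8545
    x: enter (3,4) at t=1.1600 ← occupied
  → r_4 = 1.1600
beam 5: φ=45°, α=345°
  dir = (cos 345°, sin 345°) = (0.9659, -0.2588); from cell (2,5)
  next x-line at t=0.6005, next y-line at t=2.8591; Δt_x=1.0353, Δt_y=3.8637
    x: enter (3,5) at t=0.6005 ← occupied
  → r_5 = 0.6005
beam 6: φ=90°, α=30°
  dir = (cos 30°, sin 30°) = (0.8660, 0.5000); from cell (2,5)
  next x-line at t=0.6697, next y-line at t=0.5200; Δt_x=1.1547, Δt_y=2.0000
    y: enter (2,6) at t=0.5200 ← occupied
  → r_6 = 0.5200
beam 7: φ=135°, α=75°
  dir = (cos 75°, sin 75°) = (0.2588, 0.9659); from cell (2,5)
  next x-line at t=2.2409, next y-line at t=0.2692; Δt_x=3.8637, Δt_y=1.0353
    y: enter (2,6) at t=0.2692 ← occupied
  → r_7 = 0.2692

ranges = [1.0046, 1.6397, 3.8719, 1.1600, 0.6005, 0.5200, 0.2692]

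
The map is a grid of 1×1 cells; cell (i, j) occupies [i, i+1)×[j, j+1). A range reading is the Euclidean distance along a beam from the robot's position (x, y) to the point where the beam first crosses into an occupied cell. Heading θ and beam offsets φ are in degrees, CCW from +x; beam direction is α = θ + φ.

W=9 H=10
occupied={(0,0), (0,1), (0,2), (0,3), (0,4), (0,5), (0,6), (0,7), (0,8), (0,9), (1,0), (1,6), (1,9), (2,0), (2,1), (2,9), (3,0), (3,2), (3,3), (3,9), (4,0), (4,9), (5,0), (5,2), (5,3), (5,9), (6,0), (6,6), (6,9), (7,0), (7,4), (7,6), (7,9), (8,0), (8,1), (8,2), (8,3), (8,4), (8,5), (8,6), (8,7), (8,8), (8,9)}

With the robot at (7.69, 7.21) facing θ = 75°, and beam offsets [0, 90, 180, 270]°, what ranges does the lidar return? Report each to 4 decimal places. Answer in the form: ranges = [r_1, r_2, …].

ranges = [1.1977, 6.9160, 0.2174, 0.3209]

beam 1: φ=0°, α=75°
  cosα=0.2588 sinα=0.9659 | (7,7) | tMaxX 1.1977 tMaxY 0.8179 | tΔX 3.8637 tΔY 1.0353
    t=0.8179 [y] (7,8)
    t=1.1977 [x] (8,8) — stop
  → r_1 = 1.1977
beam 2: φ=90°, α=165°
  cosα=-0.9659 sinα=0.2588 | (7,7) | tMaxX 0.7143 tMaxY 3.0523 | tΔX 1.0353 tΔY 3.8637
    t=0.7143 [x] (6,7)
    t=1.7496 [x] (5,7)
    t=2.7849 [x] (4,7)
    t=3.0523 [y] (4,8)
    t=3.8202 [x] (3,8)
    t=4.8554 [x] (2,8)
    t=5.8907 [x] (1,8)
    t=6.9160 [y] (1,9) — stop
  → r_2 = 6.9160
beam 3: φ=180°, α=255°
  cosα=-0.2588 sinα=-0.9659 | (7,7) | tMaxX 2.6660 tMaxY 0.2174 | tΔX 3.8637 tΔY 1.0353
    t=0.2174 [y] (7,6) — stop
  → r_3 = 0.2174
beam 4: φ=270°, α=345°
  cosα=0.9659 sinα=-0.2588 | (7,7) | tMaxX 0.3209 tMaxY 0.8114 | tΔX 1.0353 tΔY 3.8637
    t=0.3209 [x] (8,7) — stop
  → r_4 = 0.3209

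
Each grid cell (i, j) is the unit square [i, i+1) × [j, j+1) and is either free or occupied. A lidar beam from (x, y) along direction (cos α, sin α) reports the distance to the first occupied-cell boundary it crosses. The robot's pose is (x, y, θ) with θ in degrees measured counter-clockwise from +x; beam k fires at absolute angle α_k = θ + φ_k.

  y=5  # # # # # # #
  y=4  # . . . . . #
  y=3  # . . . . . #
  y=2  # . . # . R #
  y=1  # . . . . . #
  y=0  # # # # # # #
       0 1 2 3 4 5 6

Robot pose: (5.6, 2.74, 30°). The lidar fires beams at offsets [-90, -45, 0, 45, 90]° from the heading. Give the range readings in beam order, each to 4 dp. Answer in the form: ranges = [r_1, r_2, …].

beam 1: φ=-90°, α=300°
  direction (0.5000, -0.8660); cell (5,2); t to first gridline: x 0.8000, y 0.8545 (then +2.0000 / +1.1547)
    (6,2) via x @ 0.8000  # hit
  → r_1 = 0.8000
beam 2: φ=-45°, α=345°
  direction (0.9659, -0.2588); cell (5,2); t to first gridline: x 0.4141, y 2.8591 (then +1.0353 / +3.8637)
    (6,2) via x @ 0.4141  # hit
  → r_2 = 0.4141
beam 3: φ=0°, α=30°
  direction (0.8660, 0.5000); cell (5,2); t to first gridline: x 0.4619, y 0.5200 (then +1.1547 / +2.0000)
    (6,2) via x @ 0.4619  # hit
  → r_3 = 0.4619
beam 4: φ=45°, α=75°
  direction (0.2588, 0.9659); cell (5,2); t to first gridline: x 1.5455, y 0.2692 (then +3.8637 / +1.0353)
    (5,3) via y @ 0.2692
    (5,4) via y @ 1.3044
    (6,4) via x @ 1.5455  # hit
  → r_4 = 1.5455
beam 5: φ=90°, α=120°
  direction (-0.5000, 0.8660); cell (5,2); t to first gridline: x 1.2000, y 0.3002 (then +2.0000 / +1.1547)
    (5,3) via y @ 0.3002
    (4,3) via x @ 1.2000
    (4,4) via y @ 1.4549
    (4,5) via y @ 2.6096  # hit
  → r_5 = 2.6096

ranges = [0.8000, 0.4141, 0.4619, 1.5455, 2.6096]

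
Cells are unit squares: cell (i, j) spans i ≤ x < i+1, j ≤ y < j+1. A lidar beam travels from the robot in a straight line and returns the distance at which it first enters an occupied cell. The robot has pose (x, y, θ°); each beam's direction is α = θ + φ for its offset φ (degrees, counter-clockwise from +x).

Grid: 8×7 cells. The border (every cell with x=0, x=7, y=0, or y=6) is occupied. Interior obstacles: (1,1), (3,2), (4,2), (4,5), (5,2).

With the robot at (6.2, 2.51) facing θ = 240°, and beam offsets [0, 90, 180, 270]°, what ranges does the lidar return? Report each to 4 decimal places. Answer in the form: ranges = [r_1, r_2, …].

ranges = [0.4000, 0.9238, 1.6000, 0.2309]

beam 1: φ=0°, α=240°
  direction (-0.5000, -0.8660); cell (6,2); t to first gridline: x 0.4000, y 0.5889 (then +2.0000 / +1.1547)
    (5,2) via x @ 0.4000  # hit
  → r_1 = 0.4000
beam 2: φ=90°, α=330°
  direction (0.8660, -0.5000); cell (6,2); t to first gridline: x 0.9238, y 1.0200 (then +1.1547 / +2.0000)
    (7,2) via x @ 0.9238  # hit
  → r_2 = 0.9238
beam 3: φ=180°, α=60°
  direction (0.5000, 0.8660); cell (6,2); t to first gridline: x 1.6000, y 0.5658 (then +2.0000 / +1.1547)
    (6,3) via y @ 0.5658
    (7,3) via x @ 1.6000  # hit
  → r_3 = 1.6000
beam 4: φ=270°, α=150°
  direction (-0.8660, 0.5000); cell (6,2); t to first gridline: x 0.2309, y 0.9800 (then +1.1547 / +2.0000)
    (5,2) via x @ 0.2309  # hit
  → r_4 = 0.2309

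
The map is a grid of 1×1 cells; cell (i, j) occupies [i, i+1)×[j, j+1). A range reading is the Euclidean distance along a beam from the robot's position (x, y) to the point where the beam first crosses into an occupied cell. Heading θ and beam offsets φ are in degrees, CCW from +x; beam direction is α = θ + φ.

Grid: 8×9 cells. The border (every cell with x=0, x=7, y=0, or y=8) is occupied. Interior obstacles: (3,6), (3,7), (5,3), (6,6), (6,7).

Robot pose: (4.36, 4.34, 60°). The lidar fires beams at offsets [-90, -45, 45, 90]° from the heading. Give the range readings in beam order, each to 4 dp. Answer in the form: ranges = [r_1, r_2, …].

beam 1: φ=-90°, α=330°
  direction (0.8660, -0.5000); cell (4,4); t to first gridline: x 0.7390, y 0.6800 (then +1.1547 / +2.0000)
    (4,3) via y @ 0.6800
    (5,3) via x @ 0.7390  # hit
  → r_1 = 0.7390
beam 2: φ=-45°, α=15°
  direction (0.9659, 0.2588); cell (4,4); t to first gridline: x 0.6626, y 2.5500 (then +1.0353 / +3.8637)
    (5,4) via x @ 0.6626
    (6,4) via x @ 1.6979
    (6,5) via y @ 2.5500
    (7,5) via x @ 2.7331  # hit
  → r_2 = 2.7331
beam 3: φ=45°, α=105°
  direction (-0.2588, 0.9659); cell (4,4); t to first gridline: x 1.3909, y 0.6833 (then +3.8637 / +1.0353)
    (4,5) via y @ 0.6833
    (3,5) via x @ 1.3909
    (3,6) via y @ 1.7186  # hit
  → r_3 = 1.7186
beam 4: φ=90°, α=150°
  direction (-0.8660, 0.5000); cell (4,4); t to first gridline: x 0.4157, y 1.3200 (then +1.1547 / +2.0000)
    (3,4) via x @ 0.4157
    (3,5) via y @ 1.3200
    (2,5) via x @ 1.5704
    (1,5) via x @ 2.7251
    (1,6) via y @ 3.3200
    (0,6) via x @ 3.8798  # hit
  → r_4 = 3.8798

ranges = [0.7390, 2.7331, 1.7186, 3.8798]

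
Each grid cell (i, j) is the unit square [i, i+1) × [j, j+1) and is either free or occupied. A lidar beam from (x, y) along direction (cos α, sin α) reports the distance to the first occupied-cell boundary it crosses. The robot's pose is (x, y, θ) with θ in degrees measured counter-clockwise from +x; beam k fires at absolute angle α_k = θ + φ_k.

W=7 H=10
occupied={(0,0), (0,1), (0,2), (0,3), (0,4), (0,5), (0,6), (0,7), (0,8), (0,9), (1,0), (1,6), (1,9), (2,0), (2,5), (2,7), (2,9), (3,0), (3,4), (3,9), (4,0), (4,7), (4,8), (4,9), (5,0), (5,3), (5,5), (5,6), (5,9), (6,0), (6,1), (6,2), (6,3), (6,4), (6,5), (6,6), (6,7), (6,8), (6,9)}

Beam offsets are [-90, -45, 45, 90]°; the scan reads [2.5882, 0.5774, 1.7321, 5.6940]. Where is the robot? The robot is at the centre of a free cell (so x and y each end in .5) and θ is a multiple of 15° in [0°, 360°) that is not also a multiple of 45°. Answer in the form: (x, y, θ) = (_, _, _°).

(x, y, θ) = (4.5, 3.5, 15°)

Enumerate (i+0.5, j+0.5, θ) over the 31 free cells and 16 admissible headings. For each, cast all 4 beams and compare to the given ranges.
  (1.5, 5.5, 120°): beam 1 = 0.5774 ≠ 2.5882 ✗
  (4.5, 2.5, 255°): beam 1 = 3.6235 ≠ 2.5882 ✗
  (3.5, 8.5, 165°): beam 1 = 0.5176 ≠ 2.5882 ✗
  (2.5, 8.5, 165°): beam 1 = 0.5176 ≠ 2.5882 ✗
  …
  (4.5, 3.5, 15°): r_1=2.5882, r_2=0.5774, r_3=1.7321, r_4=5.6940 — all match ✓
Only this pose fits every beam.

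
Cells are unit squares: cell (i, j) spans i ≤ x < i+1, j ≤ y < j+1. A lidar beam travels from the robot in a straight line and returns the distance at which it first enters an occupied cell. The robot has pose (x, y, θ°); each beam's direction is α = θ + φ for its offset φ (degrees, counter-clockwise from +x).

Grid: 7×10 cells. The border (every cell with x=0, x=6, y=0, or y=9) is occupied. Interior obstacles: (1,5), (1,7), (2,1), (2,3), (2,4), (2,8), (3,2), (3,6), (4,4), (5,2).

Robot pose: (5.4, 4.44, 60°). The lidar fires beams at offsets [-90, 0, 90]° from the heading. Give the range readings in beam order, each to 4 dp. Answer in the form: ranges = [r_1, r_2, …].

beam 1: φ=-90°, α=330°
  cosα=0.8660 sinα=-0.5000 | (5,4) | tMaxX 0.6928 tMaxY 0.8800 | tΔX 1.1547 tΔY 2.0000
    t=0.6928 [x] (6,4) — stop
  → r_1 = 0.6928
beam 2: φ=0°, α=60°
  cosα=0.5000 sinα=0.8660 | (5,4) | tMaxX 1.2000 tMaxY 0.6466 | tΔX 2.0000 tΔY 1.1547
    t=0.6466 [y] (5,5)
    t=1.2000 [x] (6,5) — stop
  → r_2 = 1.2000
beam 3: φ=90°, α=150°
  cosα=-0.8660 sinα=0.5000 | (5,4) | tMaxX 0.4619 tMaxY 1.1200 | tΔX 1.1547 tΔY 2.0000
    t=0.4619 [x] (4,4) — stop
  → r_3 = 0.4619

ranges = [0.6928, 1.2000, 0.4619]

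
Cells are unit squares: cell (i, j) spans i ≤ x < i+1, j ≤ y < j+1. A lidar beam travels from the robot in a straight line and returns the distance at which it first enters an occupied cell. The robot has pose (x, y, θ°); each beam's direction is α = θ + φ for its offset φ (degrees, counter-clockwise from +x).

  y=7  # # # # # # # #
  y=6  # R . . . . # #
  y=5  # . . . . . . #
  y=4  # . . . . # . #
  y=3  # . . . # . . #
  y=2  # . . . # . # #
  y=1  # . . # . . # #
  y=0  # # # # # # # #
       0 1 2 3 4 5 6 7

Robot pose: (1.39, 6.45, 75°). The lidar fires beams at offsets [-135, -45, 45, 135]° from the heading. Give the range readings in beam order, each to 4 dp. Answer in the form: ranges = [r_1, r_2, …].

beam 1: φ=-135°, α=300°
  dir = (cos 300°, sin 300°) = (0.5000, -0.8660); from cell (1,6)
  next x-line at t=1.2200, next y-line at t=0.5196; Δt_x=2.0000, Δt_y=1.1547
    y: enter (1,5) at t=0.5196
    x: enter (2,5) at t=1.2200
    y: enter (2,4) at t=1.6743
    y: enter (2,3) at t=2.8290
    x: enter (3,3) at t=3.2200
    y: enter (3,2) at t=3.9837
    y: enter (3,1) at t=5.1384 ← occupied
  → r_1 = 5.1384
beam 2: φ=-45°, α=30°
  dir = (cos 30°, sin 30°) = (0.8660, 0.5000); from cell (1,6)
  next x-line at t=0.7044, next y-line at t=1.1000; Δt_x=1.1547, Δt_y=2.0000
    x: enter (2,6) at t=0.7044
    y: enter (2,7) at t=1.1000 ← occupied
  → r_2 = 1.1000
beam 3: φ=45°, α=120°
  dir = (cos 120°, sin 120°) = (-0.5000, 0.8660); from cell (1,6)
  next x-line at t=0.7800, next y-line at t=0.6351; Δt_x=2.0000, Δt_y=1.1547
    y: enter (1,7) at t=0.6351 ← occupied
  → r_3 = 0.6351
beam 4: φ=135°, α=210°
  dir = (cos 210°, sin 210°) = (-0.8660, -0.5000); from cell (1,6)
  next x-line at t=0.4503, next y-line at t=0.9000; Δt_x=1.1547, Δt_y=2.0000
    x: enter (0,6) at t=0.4503 ← occupied
  → r_4 = 0.4503

ranges = [5.1384, 1.1000, 0.6351, 0.4503]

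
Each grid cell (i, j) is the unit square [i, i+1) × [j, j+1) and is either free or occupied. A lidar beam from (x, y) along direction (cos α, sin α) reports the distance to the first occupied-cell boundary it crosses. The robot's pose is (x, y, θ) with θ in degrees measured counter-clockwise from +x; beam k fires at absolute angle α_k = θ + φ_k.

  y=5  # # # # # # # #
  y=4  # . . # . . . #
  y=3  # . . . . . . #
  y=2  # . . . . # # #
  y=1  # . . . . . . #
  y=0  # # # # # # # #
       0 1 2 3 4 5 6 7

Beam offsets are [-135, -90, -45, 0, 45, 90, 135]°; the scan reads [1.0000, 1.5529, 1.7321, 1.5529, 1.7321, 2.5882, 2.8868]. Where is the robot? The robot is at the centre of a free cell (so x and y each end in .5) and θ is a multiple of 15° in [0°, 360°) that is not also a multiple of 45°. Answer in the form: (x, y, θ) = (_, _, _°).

Candidates: 21 free-cell centres × 16 headings = 336 poses. Raycast each; keep the one whose scan matches to 4 dp.
  (1.5, 4.5, 15°): beam 2 = 3.6235 ≠ 1.5529 ✗
  (4.5, 2.5, 285°): beam 1 = 4.0415 ≠ 1.0000 ✗
  (1.5, 1.5, 60°): beam 1 = 0.5176 ≠ 1.0000 ✗
  (4.5, 3.5, 345°): beam 1 = 4.0415 ≠ 1.0000 ✗
  …
  (2.5, 3.5, 165°): r_1=1.0000, r_2=1.5529, r_3=1.7321, r_4=1.5529, r_5=1.7321, r_6=2.5882, r_7=2.8868 — all match ✓
Unique over the lattice → pose = (2.5, 3.5, 165°).

(x, y, θ) = (2.5, 3.5, 165°)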